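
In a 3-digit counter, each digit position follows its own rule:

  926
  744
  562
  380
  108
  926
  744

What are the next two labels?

First digit: −2 each step, mod 10, so 9, 7, 5, 3, 1, 9, 7 → 5 → 3.
Second digit: +2 each step, mod 10, so 2, 4, 6, 8, 0, 2, 4 → 6 → 8.
For the third digit, −2 each step, mod 10: 6, 4, 2, 0, 8, 6, 4 → 2 → 0.
Putting the parts together: 562 and then 380.

562 then 380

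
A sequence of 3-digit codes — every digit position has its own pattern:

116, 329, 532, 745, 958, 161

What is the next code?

374

First digit: 1, 3, 5, 7, 9, 1 → 3 (+2 each step, mod 10).
Second digit — +1 each step, mod 10: 1, 2, 3, 4, 5, 6 → 7.
Third digit goes 6, 9, 2, 5, 8, 1 → 4 (+3 each step, mod 10).
So the next code is 374.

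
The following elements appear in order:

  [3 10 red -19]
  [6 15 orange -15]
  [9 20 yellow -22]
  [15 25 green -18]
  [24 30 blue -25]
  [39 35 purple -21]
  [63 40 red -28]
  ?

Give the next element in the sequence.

[102 45 orange -24]

First value: 3, 6, 9, 15, 24, 39, 63 → 102 (each term is the sum of the two before it).
For the second value, +5 each step: 10, 15, 20, 25, 30, 35, 40 → 45.
Colour goes red, orange, yellow, green, blue, purple, red → orange (repeats red → orange → yellow → green → blue → purple).
Fourth value: alternating steps +4, −7, +4, −7, …, so -19, -15, -22, -18, -25, -21, -28 → -24.
Combining the parts gives [102 45 orange -24].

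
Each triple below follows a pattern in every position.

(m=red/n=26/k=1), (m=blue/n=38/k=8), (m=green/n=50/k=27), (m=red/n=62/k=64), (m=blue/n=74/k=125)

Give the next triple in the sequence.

M goes red, blue, green, red, blue → green (repeats red → blue → green).
N: +12 each step; 26, 38, 50, 62, 74 → 86.
K: perfect cubes: 1³, 2³, 3³, …, so 1, 8, 27, 64, 125 → 216.
Combining the parts gives (m=green/n=86/k=216).

(m=green/n=86/k=216)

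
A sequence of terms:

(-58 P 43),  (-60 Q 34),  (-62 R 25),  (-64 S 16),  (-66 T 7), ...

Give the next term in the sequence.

(-68 U -2)

First part — −2 each step: -58, -60, -62, -64, -66 → -68.
Letter: P, Q, R, S, T → U (letters move forward 1 place in the alphabet).
Third part: −9 each step, so 43, 34, 25, 16, 7 → -2.
Combining the parts gives (-68 U -2).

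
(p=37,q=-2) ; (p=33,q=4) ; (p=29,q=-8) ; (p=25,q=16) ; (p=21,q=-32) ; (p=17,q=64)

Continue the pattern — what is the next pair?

For the p, −4 each step: 37, 33, 29, 25, 21, 17 → 13.
Q: ×(-2) each step; -2, 4, -8, 16, -32, 64 → -128.
Putting it together: (p=13,q=-128).

(p=13,q=-128)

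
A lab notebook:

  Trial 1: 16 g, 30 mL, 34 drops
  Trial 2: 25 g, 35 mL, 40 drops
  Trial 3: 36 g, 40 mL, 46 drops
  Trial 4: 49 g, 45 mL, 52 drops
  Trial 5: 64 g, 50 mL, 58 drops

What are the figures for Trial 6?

81 g, 55 mL, 64 drops

G goes 16, 25, 36, 49, 64 → 81 (perfect squares: 4², 5², 6², …).
ML — +5 each step: 30, 35, 40, 45, 50 → 55.
Drops: +6 each step, so 34, 40, 46, 52, 58 → 64.
Combining the parts gives 81 g, 55 mL, 64 drops.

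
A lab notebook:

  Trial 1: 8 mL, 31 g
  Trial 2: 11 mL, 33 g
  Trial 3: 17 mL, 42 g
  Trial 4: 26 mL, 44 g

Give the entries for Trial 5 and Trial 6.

For the mL, differences are 3, 6, 9, … (increasing by 3 each time): 8, 11, 17, 26 → 38 → 53.
G: 31, 33, 42, 44 → 53 → 55 (alternating steps +2, +9, +2, +9, …).
Putting the parts together: 38 mL, 53 g and then 53 mL, 55 g.

38 mL, 53 g; 53 mL, 55 g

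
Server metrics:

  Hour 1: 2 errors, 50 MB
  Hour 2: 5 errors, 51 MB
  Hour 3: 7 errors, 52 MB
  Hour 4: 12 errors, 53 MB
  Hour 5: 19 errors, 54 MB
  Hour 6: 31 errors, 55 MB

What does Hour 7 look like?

50 errors, 56 MB

Errors: each term is the sum of the two before it, so 2, 5, 7, 12, 19, 31 → 50.
MB: +1 each step, so 50, 51, 52, 53, 54, 55 → 56.
Combining the parts gives 50 errors, 56 MB.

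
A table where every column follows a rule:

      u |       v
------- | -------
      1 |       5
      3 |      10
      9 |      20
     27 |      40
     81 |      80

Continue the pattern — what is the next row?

243  160

For the column u, ×3 each step: 1, 3, 9, 27, 81 → 243.
Column v — ×2 each step: 5, 10, 20, 40, 80 → 160.
Putting it together: 243  160.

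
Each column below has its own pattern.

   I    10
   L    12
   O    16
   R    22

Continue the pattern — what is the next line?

U  30

Letter: letters move forward 3 places in the alphabet; I, L, O, R → U.
Second component: 10, 12, 16, 22 → 30 (differences are 2, 4, 6, … (increasing by 2 each time)).
Combining the parts gives U  30.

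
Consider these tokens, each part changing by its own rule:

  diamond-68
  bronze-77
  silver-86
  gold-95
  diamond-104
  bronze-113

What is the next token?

Rank: diamond, bronze, silver, gold, diamond, bronze → silver (repeats diamond → bronze → silver → gold).
Second component: +9 each step; 68, 77, 86, 95, 104, 113 → 122.
Putting it together: silver-122.

silver-122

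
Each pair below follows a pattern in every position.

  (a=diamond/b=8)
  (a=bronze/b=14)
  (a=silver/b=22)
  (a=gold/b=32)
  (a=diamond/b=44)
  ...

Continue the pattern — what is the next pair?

A: repeats diamond → bronze → silver → gold, so diamond, bronze, silver, gold, diamond → bronze.
B: 8, 14, 22, 32, 44 → 58 (differences are 6, 8, 10, … (increasing by 2 each time)).
Putting it together: (a=bronze/b=58).

(a=bronze/b=58)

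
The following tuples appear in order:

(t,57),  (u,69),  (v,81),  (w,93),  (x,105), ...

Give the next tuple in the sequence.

(y,117)

Letter goes t, u, v, w, x → y (letters move forward 1 place in the alphabet).
For the second component, +12 each step: 57, 69, 81, 93, 105 → 117.
So the next tuple is (y,117).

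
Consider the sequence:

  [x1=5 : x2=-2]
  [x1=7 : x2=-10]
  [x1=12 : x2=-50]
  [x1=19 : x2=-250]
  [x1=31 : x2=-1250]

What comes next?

For the x1, each term is the sum of the two before it: 5, 7, 12, 19, 31 → 50.
For the x2, ×5 each step: -2, -10, -50, -250, -1250 → -6250.
Combining the parts gives [x1=50 : x2=-6250].

[x1=50 : x2=-6250]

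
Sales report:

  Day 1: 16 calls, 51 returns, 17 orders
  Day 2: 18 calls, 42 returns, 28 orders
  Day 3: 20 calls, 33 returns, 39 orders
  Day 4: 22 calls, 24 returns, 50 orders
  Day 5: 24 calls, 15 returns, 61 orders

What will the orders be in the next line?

72

Orders: 17, 28, 39, 50, 61 → 72 (+11 each step).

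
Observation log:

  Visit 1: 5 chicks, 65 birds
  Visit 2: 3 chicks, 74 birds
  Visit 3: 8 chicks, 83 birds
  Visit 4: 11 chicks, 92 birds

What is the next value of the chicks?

19

Chicks goes 5, 3, 8, 11 → 19 (each term is the sum of the two before it).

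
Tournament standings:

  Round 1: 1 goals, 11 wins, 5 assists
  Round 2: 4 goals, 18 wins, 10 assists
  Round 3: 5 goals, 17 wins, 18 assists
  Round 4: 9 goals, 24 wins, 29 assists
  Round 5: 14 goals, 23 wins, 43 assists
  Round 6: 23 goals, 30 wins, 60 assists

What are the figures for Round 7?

Goals — each term is the sum of the two before it: 1, 4, 5, 9, 14, 23 → 37.
Wins: alternating steps +7, −1, +7, −1, …; 11, 18, 17, 24, 23, 30 → 29.
For the assists, differences are 5, 8, 11, … (increasing by 3 each time): 5, 10, 18, 29, 43, 60 → 80.
So the next row is 37 goals, 29 wins, 80 assists.

37 goals, 29 wins, 80 assists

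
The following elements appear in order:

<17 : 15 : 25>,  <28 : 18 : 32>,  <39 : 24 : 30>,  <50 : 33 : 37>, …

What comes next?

First part: +11 each step; 17, 28, 39, 50 → 61.
Second part — differences are 3, 6, 9, … (increasing by 3 each time): 15, 18, 24, 33 → 45.
Third part — alternating steps +7, −2, +7, −2, …: 25, 32, 30, 37 → 35.
So the next element is <61 : 45 : 35>.

<61 : 45 : 35>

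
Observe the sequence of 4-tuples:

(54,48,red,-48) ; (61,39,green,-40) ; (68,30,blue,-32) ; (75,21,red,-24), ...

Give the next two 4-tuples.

First component: 54, 61, 68, 75 → 82 → 89 (+7 each step).
Second component goes 48, 39, 30, 21 → 12 → 3 (−9 each step).
Colour — repeats red → green → blue: red, green, blue, red → green → blue.
Fourth component: -48, -40, -32, -24 → -16 → -8 (+8 each step).
So the next two 4-tuples are (82,12,green,-16) and (89,3,blue,-8).

(82,12,green,-16), (89,3,blue,-8)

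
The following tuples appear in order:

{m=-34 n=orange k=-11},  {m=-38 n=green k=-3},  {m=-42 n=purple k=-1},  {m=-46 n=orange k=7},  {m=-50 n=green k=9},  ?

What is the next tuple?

{m=-54 n=purple k=17}

M — −4 each step: -34, -38, -42, -46, -50 → -54.
N — repeats orange → green → purple: orange, green, purple, orange, green → purple.
K: alternating steps +8, +2, +8, +2, …, so -11, -3, -1, 7, 9 → 17.
Combining the parts gives {m=-54 n=purple k=17}.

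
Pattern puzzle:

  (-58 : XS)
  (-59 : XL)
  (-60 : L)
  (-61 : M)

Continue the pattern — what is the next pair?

(-62 : S)

First slot: −1 each step; -58, -59, -60, -61 → -62.
For the size, runs backward through clothing sizes XS→XL: XS, XL, L, M → S.
So the next pair is (-62 : S).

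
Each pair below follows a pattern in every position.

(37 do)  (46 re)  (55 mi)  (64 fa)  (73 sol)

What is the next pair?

First value: +9 each step, so 37, 46, 55, 64, 73 → 82.
Note: runs through the solfège scale do→ti, so do, re, mi, fa, sol → la.
So the next pair is (82 la).

(82 la)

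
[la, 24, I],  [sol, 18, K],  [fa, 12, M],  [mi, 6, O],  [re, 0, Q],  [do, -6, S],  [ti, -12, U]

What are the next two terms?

Note — runs backward through the solfège scale do→ti: la, sol, fa, mi, re, do, ti → la → sol.
Second entry goes 24, 18, 12, 6, 0, -6, -12 → -18 → -24 (−6 each step).
Letter: letters move forward 2 places in the alphabet; I, K, M, O, Q, S, U → W → Y.
Putting the parts together: [la, -18, W] and then [sol, -24, Y].

[la, -18, W], [sol, -24, Y]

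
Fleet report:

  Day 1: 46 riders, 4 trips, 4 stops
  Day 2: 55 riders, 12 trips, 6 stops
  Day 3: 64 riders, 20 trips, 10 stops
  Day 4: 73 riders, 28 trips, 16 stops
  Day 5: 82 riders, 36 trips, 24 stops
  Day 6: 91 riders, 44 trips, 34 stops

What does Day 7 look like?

100 riders, 52 trips, 46 stops

Riders: +9 each step; 46, 55, 64, 73, 82, 91 → 100.
Trips: 4, 12, 20, 28, 36, 44 → 52 (+8 each step).
For the stops, differences are 2, 4, 6, … (increasing by 2 each time): 4, 6, 10, 16, 24, 34 → 46.
Putting it together: 100 riders, 52 trips, 46 stops.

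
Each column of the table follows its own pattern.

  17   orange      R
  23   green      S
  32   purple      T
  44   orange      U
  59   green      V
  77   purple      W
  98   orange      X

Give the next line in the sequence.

122  green  Y

First component: differences are 6, 9, 12, … (increasing by 3 each time), so 17, 23, 32, 44, 59, 77, 98 → 122.
Colour — repeats orange → green → purple: orange, green, purple, orange, green, purple, orange → green.
Letter: letters move forward 1 place in the alphabet, so R, S, T, U, V, W, X → Y.
So the next line is 122  green  Y.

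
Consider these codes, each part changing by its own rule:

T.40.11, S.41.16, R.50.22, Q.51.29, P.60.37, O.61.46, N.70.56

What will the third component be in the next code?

67

Third component — differences are 5, 6, 7, … (increasing by 1 each time): 11, 16, 22, 29, 37, 46, 56 → 67.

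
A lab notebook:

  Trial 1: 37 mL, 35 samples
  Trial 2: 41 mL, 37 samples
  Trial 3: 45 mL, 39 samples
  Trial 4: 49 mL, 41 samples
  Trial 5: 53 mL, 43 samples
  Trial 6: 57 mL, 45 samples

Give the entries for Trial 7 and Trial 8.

61 mL, 47 samples; 65 mL, 49 samples

ML goes 37, 41, 45, 49, 53, 57 → 61 → 65 (+4 each step).
Samples — +2 each step: 35, 37, 39, 41, 43, 45 → 47 → 49.
Putting the parts together: 61 mL, 47 samples and then 65 mL, 49 samples.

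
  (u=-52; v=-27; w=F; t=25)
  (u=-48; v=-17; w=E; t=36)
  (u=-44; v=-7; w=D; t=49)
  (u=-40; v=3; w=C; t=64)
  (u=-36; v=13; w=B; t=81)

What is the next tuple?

U: +4 each step, so -52, -48, -44, -40, -36 → -32.
V: +10 each step, so -27, -17, -7, 3, 13 → 23.
W: F, E, D, C, B → A (letters move back 1 place in the alphabet).
T: perfect squares: 5², 6², 7², …, so 25, 36, 49, 64, 81 → 100.
So the next tuple is (u=-32; v=23; w=A; t=100).

(u=-32; v=23; w=A; t=100)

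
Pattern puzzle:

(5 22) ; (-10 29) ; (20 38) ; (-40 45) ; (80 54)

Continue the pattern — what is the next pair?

First value — ×(-2) each step: 5, -10, 20, -40, 80 → -160.
Second value goes 22, 29, 38, 45, 54 → 61 (alternating steps +7, +9, +7, +9, …).
So the next pair is (-160 61).

(-160 61)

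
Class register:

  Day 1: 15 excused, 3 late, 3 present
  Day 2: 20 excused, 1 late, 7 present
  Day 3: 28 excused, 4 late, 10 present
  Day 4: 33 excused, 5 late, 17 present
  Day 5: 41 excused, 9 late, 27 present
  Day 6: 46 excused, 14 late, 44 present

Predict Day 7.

54 excused, 23 late, 71 present

For the excused, alternating steps +5, +8, +5, +8, …: 15, 20, 28, 33, 41, 46 → 54.
Late: each term is the sum of the two before it, so 3, 1, 4, 5, 9, 14 → 23.
Present: each term is the sum of the two before it, so 3, 7, 10, 17, 27, 44 → 71.
Putting it together: 54 excused, 23 late, 71 present.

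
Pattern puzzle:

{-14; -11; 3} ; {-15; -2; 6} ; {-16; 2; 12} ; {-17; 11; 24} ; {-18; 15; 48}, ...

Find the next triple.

{-19; 24; 96}

First value: −1 each step, so -14, -15, -16, -17, -18 → -19.
Second value goes -11, -2, 2, 11, 15 → 24 (alternating steps +9, +4, +9, +4, …).
Third value goes 3, 6, 12, 24, 48 → 96 (×2 each step).
Putting it together: {-19; 24; 96}.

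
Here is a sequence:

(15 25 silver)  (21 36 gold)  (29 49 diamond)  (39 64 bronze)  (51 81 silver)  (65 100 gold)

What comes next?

For the first coordinate, differences are 6, 8, 10, … (increasing by 2 each time): 15, 21, 29, 39, 51, 65 → 81.
Second coordinate: perfect squares: 5², 6², 7², …, so 25, 36, 49, 64, 81, 100 → 121.
Rank: silver, gold, diamond, bronze, silver, gold → diamond (repeats silver → gold → diamond → bronze).
Putting it together: (81 121 diamond).

(81 121 diamond)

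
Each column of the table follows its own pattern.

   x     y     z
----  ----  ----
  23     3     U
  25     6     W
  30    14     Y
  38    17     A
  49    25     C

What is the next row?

63  28  E

Column x: 23, 25, 30, 38, 49 → 63 (differences are 2, 5, 8, … (increasing by 3 each time)).
For the column y, alternating steps +3, +8, +3, +8, …: 3, 6, 14, 17, 25 → 28.
Column z goes U, W, Y, A, C → E (letters move forward 2 places in the alphabet, wrapping Z→A).
Combining the parts gives 63  28  E.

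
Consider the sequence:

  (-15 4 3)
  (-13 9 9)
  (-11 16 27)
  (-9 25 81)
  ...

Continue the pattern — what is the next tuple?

First component — +2 each step: -15, -13, -11, -9 → -7.
For the second component, perfect squares: 2², 3², 4², …: 4, 9, 16, 25 → 36.
For the third component, ×3 each step: 3, 9, 27, 81 → 243.
Combining the parts gives (-7 36 243).

(-7 36 243)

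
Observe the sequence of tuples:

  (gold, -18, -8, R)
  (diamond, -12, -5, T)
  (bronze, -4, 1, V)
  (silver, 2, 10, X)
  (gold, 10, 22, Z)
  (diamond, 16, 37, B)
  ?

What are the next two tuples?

(bronze, 24, 55, D), (silver, 30, 76, F)

Rank: gold, diamond, bronze, silver, gold, diamond → bronze → silver (repeats gold → diamond → bronze → silver).
Second slot — alternating steps +6, +8, +6, +8, …: -18, -12, -4, 2, 10, 16 → 24 → 30.
For the third slot, differences are 3, 6, 9, … (increasing by 3 each time): -8, -5, 1, 10, 22, 37 → 55 → 76.
For the letter, letters move forward 2 places in the alphabet, wrapping Z→A: R, T, V, X, Z, B → D → F.
So the next two tuples are (bronze, 24, 55, D) and (silver, 30, 76, F).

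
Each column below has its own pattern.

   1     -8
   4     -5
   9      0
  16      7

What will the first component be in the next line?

25

For the first component, perfect squares: 1², 2², 3², …: 1, 4, 9, 16 → 25.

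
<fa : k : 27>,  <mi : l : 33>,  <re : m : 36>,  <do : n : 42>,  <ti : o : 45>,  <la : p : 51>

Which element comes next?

For the note, runs backward through the solfège scale do→ti: fa, mi, re, do, ti, la → sol.
Letter goes k, l, m, n, o, p → q (letters move forward 1 place in the alphabet).
Third coordinate: 27, 33, 36, 42, 45, 51 → 54 (alternating steps +6, +3, +6, +3, …).
Combining the parts gives <sol : q : 54>.

<sol : q : 54>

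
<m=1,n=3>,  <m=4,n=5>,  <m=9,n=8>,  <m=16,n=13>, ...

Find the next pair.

M: perfect squares: 1², 2², 3², …; 1, 4, 9, 16 → 25.
N: each term is the sum of the two before it, so 3, 5, 8, 13 → 21.
Combining the parts gives <m=25,n=21>.

<m=25,n=21>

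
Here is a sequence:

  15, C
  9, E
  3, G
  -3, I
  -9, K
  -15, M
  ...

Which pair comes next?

First component goes 15, 9, 3, -3, -9, -15 → -21 (−6 each step).
Letter — letters move forward 2 places in the alphabet: C, E, G, I, K, M → O.
Putting it together: -21, O.

-21, O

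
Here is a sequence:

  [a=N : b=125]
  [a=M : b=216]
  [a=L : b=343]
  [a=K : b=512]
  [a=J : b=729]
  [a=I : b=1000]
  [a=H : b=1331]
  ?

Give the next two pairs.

A: letters move back 1 place in the alphabet, so N, M, L, K, J, I, H → G → F.
B: 125, 216, 343, 512, 729, 1000, 1331 → 1728 → 2197 (perfect cubes: 5³, 6³, 7³, …).
So the next two pairs are [a=G : b=1728] and [a=F : b=2197].

[a=G : b=1728], [a=F : b=2197]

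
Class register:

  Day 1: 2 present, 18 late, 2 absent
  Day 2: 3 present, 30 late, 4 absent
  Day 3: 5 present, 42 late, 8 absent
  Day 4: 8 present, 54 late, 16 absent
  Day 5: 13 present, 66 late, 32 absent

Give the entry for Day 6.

21 present, 78 late, 64 absent

Present goes 2, 3, 5, 8, 13 → 21 (each term is the sum of the two before it).
Late: +12 each step, so 18, 30, 42, 54, 66 → 78.
Absent — ×2 each step: 2, 4, 8, 16, 32 → 64.
So the next row is 21 present, 78 late, 64 absent.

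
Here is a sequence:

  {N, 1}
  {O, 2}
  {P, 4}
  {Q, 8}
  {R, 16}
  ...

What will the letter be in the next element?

S

Letter: N, O, P, Q, R → S (letters move forward 1 place in the alphabet).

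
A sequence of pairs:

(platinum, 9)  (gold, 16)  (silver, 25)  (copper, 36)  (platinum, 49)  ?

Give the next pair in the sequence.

Metal — repeats platinum → gold → silver → copper: platinum, gold, silver, copper, platinum → gold.
Second coordinate — perfect squares: 3², 4², 5², …: 9, 16, 25, 36, 49 → 64.
So the next pair is (gold, 64).

(gold, 64)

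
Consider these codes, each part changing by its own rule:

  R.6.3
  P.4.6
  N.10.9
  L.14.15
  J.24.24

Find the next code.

Letter: letters move back 2 places in the alphabet, so R, P, N, L, J → H.
For the second component, each term is the sum of the two before it: 6, 4, 10, 14, 24 → 38.
For the third component, each term is the sum of the two before it: 3, 6, 9, 15, 24 → 39.
Combining the parts gives H.38.39.

H.38.39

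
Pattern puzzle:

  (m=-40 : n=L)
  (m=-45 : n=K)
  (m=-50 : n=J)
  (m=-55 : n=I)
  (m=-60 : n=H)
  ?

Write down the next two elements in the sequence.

(m=-65 : n=G), (m=-70 : n=F)

For the m, −5 each step: -40, -45, -50, -55, -60 → -65 → -70.
N — letters move back 1 place in the alphabet: L, K, J, I, H → G → F.
So the next two elements are (m=-65 : n=G) and (m=-70 : n=F).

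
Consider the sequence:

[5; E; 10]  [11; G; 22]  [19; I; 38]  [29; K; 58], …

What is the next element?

[41; M; 82]

First entry — differences are 6, 8, 10, … (increasing by 2 each time): 5, 11, 19, 29 → 41.
For the letter, letters move forward 2 places in the alphabet: E, G, I, K → M.
For the third entry, always 2 × the first entry: 10, 22, 38, 58 → 82.
Combining the parts gives [41; M; 82].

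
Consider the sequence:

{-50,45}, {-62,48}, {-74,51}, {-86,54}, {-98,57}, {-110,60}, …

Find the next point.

First component goes -50, -62, -74, -86, -98, -110 → -122 (−12 each step).
Second component: 45, 48, 51, 54, 57, 60 → 63 (+3 each step).
Combining the parts gives {-122,63}.

{-122,63}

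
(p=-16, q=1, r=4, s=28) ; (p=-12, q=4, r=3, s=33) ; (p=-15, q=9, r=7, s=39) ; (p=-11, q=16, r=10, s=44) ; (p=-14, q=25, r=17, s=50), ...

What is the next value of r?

For the r, each term is the sum of the two before it: 4, 3, 7, 10, 17 → 27.

27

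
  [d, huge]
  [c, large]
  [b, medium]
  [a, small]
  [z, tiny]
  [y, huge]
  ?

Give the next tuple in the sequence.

[x, large]

Letter: letters move back 1 place in the alphabet, wrapping A→Z, so d, c, b, a, z, y → x.
Size: huge, large, medium, small, tiny, huge → large (repeats huge → large → medium → small → tiny).
Combining the parts gives [x, large].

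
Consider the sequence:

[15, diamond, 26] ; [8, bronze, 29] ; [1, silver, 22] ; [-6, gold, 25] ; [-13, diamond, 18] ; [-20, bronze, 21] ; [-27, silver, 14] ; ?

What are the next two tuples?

[-34, gold, 17], [-41, diamond, 10]

First component goes 15, 8, 1, -6, -13, -20, -27 → -34 → -41 (−7 each step).
Rank: repeats diamond → bronze → silver → gold; diamond, bronze, silver, gold, diamond, bronze, silver → gold → diamond.
For the third component, alternating steps +3, −7, +3, −7, …: 26, 29, 22, 25, 18, 21, 14 → 17 → 10.
So the next two tuples are [-34, gold, 17] and [-41, diamond, 10].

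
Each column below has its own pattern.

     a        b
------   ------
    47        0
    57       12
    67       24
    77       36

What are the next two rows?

Column a: +10 each step; 47, 57, 67, 77 → 87 → 97.
For the column b, +12 each step: 0, 12, 24, 36 → 48 → 60.
So the next two rows are 87  48 and 97  60.

87  48; 97  60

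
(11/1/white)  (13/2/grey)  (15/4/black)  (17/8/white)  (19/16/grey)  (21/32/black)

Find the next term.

(23/64/white)

For the first slot, +2 each step: 11, 13, 15, 17, 19, 21 → 23.
Second slot — ×2 each step: 1, 2, 4, 8, 16, 32 → 64.
Shade goes white, grey, black, white, grey, black → white (repeats white → grey → black).
Putting it together: (23/64/white).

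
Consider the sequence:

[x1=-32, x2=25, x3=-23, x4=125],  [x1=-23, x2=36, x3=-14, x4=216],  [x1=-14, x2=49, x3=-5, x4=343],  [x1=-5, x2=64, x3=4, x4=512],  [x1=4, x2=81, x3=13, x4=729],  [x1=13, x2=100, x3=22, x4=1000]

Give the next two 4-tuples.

X1 — +9 each step: -32, -23, -14, -5, 4, 13 → 22 → 31.
X2: 25, 36, 49, 64, 81, 100 → 121 → 144 (perfect squares: 5², 6², 7², …).
For the x3, +9 each step: -23, -14, -5, 4, 13, 22 → 31 → 40.
X4: perfect cubes: 5³, 6³, 7³, …; 125, 216, 343, 512, 729, 1000 → 1331 → 1728.
Putting the parts together: [x1=22, x2=121, x3=31, x4=1331] and then [x1=31, x2=144, x3=40, x4=1728].

[x1=22, x2=121, x3=31, x4=1331], [x1=31, x2=144, x3=40, x4=1728]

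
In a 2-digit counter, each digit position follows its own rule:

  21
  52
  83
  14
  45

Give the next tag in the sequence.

76

First digit: 2, 5, 8, 1, 4 → 7 (+3 each step, mod 10).
Second digit: +1 each step, mod 10, so 1, 2, 3, 4, 5 → 6.
So the next tag is 76.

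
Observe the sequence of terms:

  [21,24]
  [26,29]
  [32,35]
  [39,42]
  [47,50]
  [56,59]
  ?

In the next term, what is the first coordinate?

First coordinate: 21, 26, 32, 39, 47, 56 → 66 (differences are 5, 6, 7, … (increasing by 1 each time)).

66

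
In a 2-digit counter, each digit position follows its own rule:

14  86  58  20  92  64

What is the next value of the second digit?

First digit: −3 each step, mod 10, so 1, 8, 5, 2, 9, 6 → 3.
Second digit goes 4, 6, 8, 0, 2, 4 → 6 (+2 each step, mod 10).

6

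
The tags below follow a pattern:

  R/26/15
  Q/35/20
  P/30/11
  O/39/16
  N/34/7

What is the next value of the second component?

Letter: letters move back 1 place in the alphabet, so R, Q, P, O, N → M.
Second component goes 26, 35, 30, 39, 34 → 43 (alternating steps +9, −5, +9, −5, …).
Third component: 15, 20, 11, 16, 7 → 12 (alternating steps +5, −9, +5, −9, …).

43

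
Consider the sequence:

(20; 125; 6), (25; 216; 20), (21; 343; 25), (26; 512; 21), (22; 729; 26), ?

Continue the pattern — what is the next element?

First component: 20, 25, 21, 26, 22 → 27 (alternating steps +5, −4, +5, −4, …).
Second component: 125, 216, 343, 512, 729 → 1000 (perfect cubes: 5³, 6³, 7³, …).
Third component: 6, 20, 25, 21, 26 → 22 (always the previous value of the first component).
Putting it together: (27; 1000; 22).

(27; 1000; 22)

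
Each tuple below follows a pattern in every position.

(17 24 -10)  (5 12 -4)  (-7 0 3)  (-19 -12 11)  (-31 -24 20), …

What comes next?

(-43 -36 30)

First part: −12 each step, so 17, 5, -7, -19, -31 → -43.
Second part goes 24, 12, 0, -12, -24 → -36 (−12 each step).
Third part goes -10, -4, 3, 11, 20 → 30 (differences are 6, 7, 8, … (increasing by 1 each time)).
So the next tuple is (-43 -36 30).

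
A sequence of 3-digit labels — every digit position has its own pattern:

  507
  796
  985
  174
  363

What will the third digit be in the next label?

Third digit: −1 each step, mod 10, so 7, 6, 5, 4, 3 → 2.

2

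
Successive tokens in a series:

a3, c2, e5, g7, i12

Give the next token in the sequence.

Letter goes a, c, e, g, i → k (letters move forward 2 places in the alphabet).
Second component — each term is the sum of the two before it: 3, 2, 5, 7, 12 → 19.
So the next token is k19.

k19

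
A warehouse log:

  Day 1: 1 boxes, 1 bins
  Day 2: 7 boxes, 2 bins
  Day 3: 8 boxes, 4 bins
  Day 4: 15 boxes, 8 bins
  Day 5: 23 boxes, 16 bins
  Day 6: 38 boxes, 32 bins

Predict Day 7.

Boxes: each term is the sum of the two before it, so 1, 7, 8, 15, 23, 38 → 61.
Bins goes 1, 2, 4, 8, 16, 32 → 64 (×2 each step).
Putting it together: 61 boxes, 64 bins.

61 boxes, 64 bins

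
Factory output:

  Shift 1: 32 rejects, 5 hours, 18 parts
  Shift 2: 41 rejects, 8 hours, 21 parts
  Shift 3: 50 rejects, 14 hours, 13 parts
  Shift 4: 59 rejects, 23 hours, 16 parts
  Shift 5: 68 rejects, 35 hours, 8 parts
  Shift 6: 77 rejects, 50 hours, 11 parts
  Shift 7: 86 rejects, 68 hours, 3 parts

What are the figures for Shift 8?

95 rejects, 89 hours, 6 parts

Rejects: +9 each step; 32, 41, 50, 59, 68, 77, 86 → 95.
Hours: differences are 3, 6, 9, … (increasing by 3 each time), so 5, 8, 14, 23, 35, 50, 68 → 89.
Parts — alternating steps +3, −8, +3, −8, …: 18, 21, 13, 16, 8, 11, 3 → 6.
Putting it together: 95 rejects, 89 hours, 6 parts.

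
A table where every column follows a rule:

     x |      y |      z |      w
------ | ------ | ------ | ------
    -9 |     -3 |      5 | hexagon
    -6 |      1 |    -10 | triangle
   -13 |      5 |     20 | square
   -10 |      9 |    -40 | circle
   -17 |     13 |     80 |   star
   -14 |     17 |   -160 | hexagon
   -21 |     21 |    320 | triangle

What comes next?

Column x goes -9, -6, -13, -10, -17, -14, -21 → -18 (alternating steps +3, −7, +3, −7, …).
Column y: +4 each step; -3, 1, 5, 9, 13, 17, 21 → 25.
Column z: ×(-2) each step, so 5, -10, 20, -40, 80, -160, 320 → -640.
Column w — repeats hexagon → triangle → square → circle → star: hexagon, triangle, square, circle, star, hexagon, triangle → square.
So the next row is -18  25  -640  square.

-18  25  -640  square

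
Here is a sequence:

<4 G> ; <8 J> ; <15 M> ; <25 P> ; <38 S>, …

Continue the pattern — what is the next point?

First entry: differences are 4, 7, 10, … (increasing by 3 each time); 4, 8, 15, 25, 38 → 54.
Letter: G, J, M, P, S → V (letters move forward 3 places in the alphabet).
So the next point is <54 V>.

<54 V>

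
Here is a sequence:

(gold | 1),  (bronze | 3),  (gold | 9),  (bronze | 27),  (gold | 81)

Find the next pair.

Rank: alternates gold ↔ bronze; gold, bronze, gold, bronze, gold → bronze.
For the second part, ×3 each step: 1, 3, 9, 27, 81 → 243.
So the next pair is (bronze | 243).

(bronze | 243)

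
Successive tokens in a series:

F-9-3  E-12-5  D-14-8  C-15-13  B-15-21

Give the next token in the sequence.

A-14-34

Letter — letters move back 1 place in the alphabet: F, E, D, C, B → A.
Second component: differences are 3, 2, 1, … (decreasing by 1 each time); 9, 12, 14, 15, 15 → 14.
For the third component, each term is the sum of the two before it: 3, 5, 8, 13, 21 → 34.
Combining the parts gives A-14-34.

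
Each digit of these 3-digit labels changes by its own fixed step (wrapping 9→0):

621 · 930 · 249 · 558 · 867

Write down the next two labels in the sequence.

176 then 485

For the first digit, +3 each step, mod 10: 6, 9, 2, 5, 8 → 1 → 4.
For the second digit, +1 each step, mod 10: 2, 3, 4, 5, 6 → 7 → 8.
Third digit: 1, 0, 9, 8, 7 → 6 → 5 (−1 each step, mod 10).
Putting the parts together: 176 and then 485.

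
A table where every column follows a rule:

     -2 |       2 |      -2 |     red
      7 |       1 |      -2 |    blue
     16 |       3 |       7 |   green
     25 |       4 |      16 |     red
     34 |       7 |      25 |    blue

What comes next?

For the first component, +9 each step: -2, 7, 16, 25, 34 → 43.
For the second component, each term is the sum of the two before it: 2, 1, 3, 4, 7 → 11.
Third component: -2, -2, 7, 16, 25 → 34 (always the previous value of the first component).
Colour: red, blue, green, red, blue → green (repeats red → blue → green).
Combining the parts gives 43  11  34  green.

43  11  34  green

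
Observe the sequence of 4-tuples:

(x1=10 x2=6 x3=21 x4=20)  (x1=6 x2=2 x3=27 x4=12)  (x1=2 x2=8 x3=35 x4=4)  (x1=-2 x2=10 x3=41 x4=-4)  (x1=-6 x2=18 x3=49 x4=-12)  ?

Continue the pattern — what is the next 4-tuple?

X1: −4 each step; 10, 6, 2, -2, -6 → -10.
X2: 6, 2, 8, 10, 18 → 28 (each term is the sum of the two before it).
X3 goes 21, 27, 35, 41, 49 → 55 (alternating steps +6, +8, +6, +8, …).
For the x4, always 2 × the x1: 20, 12, 4, -4, -12 → -20.
So the next 4-tuple is (x1=-10 x2=28 x3=55 x4=-20).

(x1=-10 x2=28 x3=55 x4=-20)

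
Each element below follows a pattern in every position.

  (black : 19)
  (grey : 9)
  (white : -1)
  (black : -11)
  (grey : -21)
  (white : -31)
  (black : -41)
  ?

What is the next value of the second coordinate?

-51

Second coordinate: −10 each step; 19, 9, -1, -11, -21, -31, -41 → -51.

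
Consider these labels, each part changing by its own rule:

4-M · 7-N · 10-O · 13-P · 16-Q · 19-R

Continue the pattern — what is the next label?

22-S

First component: 4, 7, 10, 13, 16, 19 → 22 (+3 each step).
Letter goes M, N, O, P, Q, R → S (letters move forward 1 place in the alphabet).
So the next label is 22-S.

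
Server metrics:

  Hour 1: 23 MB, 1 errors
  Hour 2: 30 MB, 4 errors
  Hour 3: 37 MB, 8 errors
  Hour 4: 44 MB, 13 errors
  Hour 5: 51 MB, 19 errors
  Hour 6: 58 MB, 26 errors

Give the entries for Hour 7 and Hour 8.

65 MB, 34 errors; 72 MB, 43 errors

MB: +7 each step; 23, 30, 37, 44, 51, 58 → 65 → 72.
Errors — differences are 3, 4, 5, … (increasing by 1 each time): 1, 4, 8, 13, 19, 26 → 34 → 43.
So the next two rows are 65 MB, 34 errors and 72 MB, 43 errors.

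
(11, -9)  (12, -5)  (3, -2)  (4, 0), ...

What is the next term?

For the first slot, alternating steps +1, −9, +1, −9, …: 11, 12, 3, 4 → -5.
Second slot — differences are 4, 3, 2, … (decreasing by 1 each time): -9, -5, -2, 0 → 1.
Combining the parts gives (-5, 1).

(-5, 1)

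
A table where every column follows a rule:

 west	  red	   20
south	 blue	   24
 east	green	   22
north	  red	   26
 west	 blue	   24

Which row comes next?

Direction — repeats west → south → east → north: west, south, east, north, west → south.
Colour: red, blue, green, red, blue → green (repeats red → blue → green).
Third component: alternating steps +4, −2, +4, −2, …; 20, 24, 22, 26, 24 → 28.
Putting it together: south  green  28.

south  green  28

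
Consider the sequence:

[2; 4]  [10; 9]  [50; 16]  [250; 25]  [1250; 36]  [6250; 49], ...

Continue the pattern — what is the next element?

First component: ×5 each step, so 2, 10, 50, 250, 1250, 6250 → 31250.
Second component: perfect squares: 2², 3², 4², …; 4, 9, 16, 25, 36, 49 → 64.
Putting it together: [31250; 64].

[31250; 64]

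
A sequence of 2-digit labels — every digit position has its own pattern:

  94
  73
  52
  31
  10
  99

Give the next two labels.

First digit: −2 each step, mod 10, so 9, 7, 5, 3, 1, 9 → 7 → 5.
Second digit: −1 each step, mod 10; 4, 3, 2, 1, 0, 9 → 8 → 7.
Putting the parts together: 78 and then 57.

78 then 57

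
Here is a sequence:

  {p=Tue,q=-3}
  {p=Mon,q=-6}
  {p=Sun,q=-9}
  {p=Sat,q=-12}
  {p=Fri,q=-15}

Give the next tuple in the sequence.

P: Tue, Mon, Sun, Sat, Fri → Thu (runs backward through the weekdays Mon→Sun).
Q: −3 each step, so -3, -6, -9, -12, -15 → -18.
Combining the parts gives {p=Thu,q=-18}.

{p=Thu,q=-18}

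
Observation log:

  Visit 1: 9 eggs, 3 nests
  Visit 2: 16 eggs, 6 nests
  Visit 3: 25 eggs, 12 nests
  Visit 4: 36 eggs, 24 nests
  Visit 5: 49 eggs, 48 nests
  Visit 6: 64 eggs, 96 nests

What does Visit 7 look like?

Eggs: perfect squares: 3², 4², 5², …, so 9, 16, 25, 36, 49, 64 → 81.
Nests: 3, 6, 12, 24, 48, 96 → 192 (×2 each step).
Combining the parts gives 81 eggs, 192 nests.

81 eggs, 192 nests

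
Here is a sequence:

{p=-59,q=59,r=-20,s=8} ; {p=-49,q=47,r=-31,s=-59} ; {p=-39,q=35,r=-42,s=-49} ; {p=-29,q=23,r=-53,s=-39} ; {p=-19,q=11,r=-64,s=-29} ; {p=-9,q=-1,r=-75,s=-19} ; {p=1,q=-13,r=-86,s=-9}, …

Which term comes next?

P — +10 each step: -59, -49, -39, -29, -19, -9, 1 → 11.
Q goes 59, 47, 35, 23, 11, -1, -13 → -25 (−12 each step).
R — −11 each step: -20, -31, -42, -53, -64, -75, -86 → -97.
S — always the previous value of the p: 8, -59, -49, -39, -29, -19, -9 → 1.
Combining the parts gives {p=11,q=-25,r=-97,s=1}.

{p=11,q=-25,r=-97,s=1}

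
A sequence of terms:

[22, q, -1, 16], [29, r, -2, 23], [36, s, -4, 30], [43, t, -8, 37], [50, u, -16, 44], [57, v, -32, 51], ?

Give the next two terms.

[64, w, -64, 58], [71, x, -128, 65]

For the first component, +7 each step: 22, 29, 36, 43, 50, 57 → 64 → 71.
Letter: letters move forward 1 place in the alphabet, so q, r, s, t, u, v → w → x.
Third component — ×2 each step: -1, -2, -4, -8, -16, -32 → -64 → -128.
Fourth component: 16, 23, 30, 37, 44, 51 → 58 → 65 (always 6 less than the first component).
Putting the parts together: [64, w, -64, 58] and then [71, x, -128, 65].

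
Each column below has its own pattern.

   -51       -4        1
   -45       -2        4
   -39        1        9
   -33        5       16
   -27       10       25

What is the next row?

-21  16  36

First component: +6 each step; -51, -45, -39, -33, -27 → -21.
Second component: differences are 2, 3, 4, … (increasing by 1 each time); -4, -2, 1, 5, 10 → 16.
For the third component, differences are 3, 5, 7, … (increasing by 2 each time): 1, 4, 9, 16, 25 → 36.
Putting it together: -21  16  36.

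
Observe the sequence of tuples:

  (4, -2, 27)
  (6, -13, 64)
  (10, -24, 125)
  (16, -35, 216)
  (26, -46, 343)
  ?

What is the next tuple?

First slot: 4, 6, 10, 16, 26 → 42 (each term is the sum of the two before it).
Second slot — −11 each step: -2, -13, -24, -35, -46 → -57.
Third slot: perfect cubes: 3³, 4³, 5³, …, so 27, 64, 125, 216, 343 → 512.
Combining the parts gives (42, -57, 512).

(42, -57, 512)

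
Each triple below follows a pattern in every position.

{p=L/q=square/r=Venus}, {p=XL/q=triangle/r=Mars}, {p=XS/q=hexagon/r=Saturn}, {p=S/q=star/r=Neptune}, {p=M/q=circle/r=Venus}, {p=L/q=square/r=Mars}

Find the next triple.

For the p, repeats L → XL → XS → S → M: L, XL, XS, S, M, L → XL.
Q: square, triangle, hexagon, star, circle, square → triangle (repeats square → triangle → hexagon → star → circle).
R: repeats Venus → Mars → Saturn → Neptune, so Venus, Mars, Saturn, Neptune, Venus, Mars → Saturn.
So the next triple is {p=XL/q=triangle/r=Saturn}.

{p=XL/q=triangle/r=Saturn}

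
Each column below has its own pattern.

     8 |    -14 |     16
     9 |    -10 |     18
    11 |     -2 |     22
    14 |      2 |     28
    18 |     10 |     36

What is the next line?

First component — differences are 1, 2, 3, … (increasing by 1 each time): 8, 9, 11, 14, 18 → 23.
Second component: -14, -10, -2, 2, 10 → 14 (alternating steps +4, +8, +4, +8, …).
For the third component, always 2 × the first component: 16, 18, 22, 28, 36 → 46.
Putting it together: 23  14  46.

23  14  46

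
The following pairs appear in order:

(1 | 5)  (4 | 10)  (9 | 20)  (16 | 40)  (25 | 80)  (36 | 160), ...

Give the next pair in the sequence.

(49 | 320)

First coordinate — perfect squares: 1², 2², 3², …: 1, 4, 9, 16, 25, 36 → 49.
Second coordinate: ×2 each step; 5, 10, 20, 40, 80, 160 → 320.
Putting it together: (49 | 320).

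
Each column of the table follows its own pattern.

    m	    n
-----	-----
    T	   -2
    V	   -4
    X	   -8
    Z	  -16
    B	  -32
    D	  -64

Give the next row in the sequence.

Column m: T, V, X, Z, B, D → F (letters move forward 2 places in the alphabet, wrapping Z→A).
Column n — ×2 each step: -2, -4, -8, -16, -32, -64 → -128.
Putting it together: F  -128.

F  -128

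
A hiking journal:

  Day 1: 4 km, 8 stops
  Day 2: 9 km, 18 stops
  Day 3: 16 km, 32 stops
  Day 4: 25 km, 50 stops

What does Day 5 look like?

Km: 4, 9, 16, 25 → 36 (perfect squares: 2², 3², 4², …).
Stops goes 8, 18, 32, 50 → 72 (always 2 × the km).
Combining the parts gives 36 km, 72 stops.

36 km, 72 stops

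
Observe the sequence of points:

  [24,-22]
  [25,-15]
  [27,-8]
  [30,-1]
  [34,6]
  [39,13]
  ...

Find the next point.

First value: differences are 1, 2, 3, … (increasing by 1 each time); 24, 25, 27, 30, 34, 39 → 45.
Second value: -22, -15, -8, -1, 6, 13 → 20 (+7 each step).
So the next point is [45,20].

[45,20]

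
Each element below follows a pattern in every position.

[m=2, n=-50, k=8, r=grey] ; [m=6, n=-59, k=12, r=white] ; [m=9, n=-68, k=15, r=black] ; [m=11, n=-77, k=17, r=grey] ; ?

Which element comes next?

[m=12, n=-86, k=18, r=white]

M: 2, 6, 9, 11 → 12 (differences are 4, 3, 2, … (decreasing by 1 each time)).
N: -50, -59, -68, -77 → -86 (−9 each step).
K goes 8, 12, 15, 17 → 18 (always 6 more than the m).
R goes grey, white, black, grey → white (repeats grey → white → black).
Combining the parts gives [m=12, n=-86, k=18, r=white].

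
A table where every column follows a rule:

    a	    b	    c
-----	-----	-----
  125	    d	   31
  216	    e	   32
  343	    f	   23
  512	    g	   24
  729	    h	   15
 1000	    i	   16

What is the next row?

Column a: 125, 216, 343, 512, 729, 1000 → 1331 (perfect cubes: 5³, 6³, 7³, …).
For the column b, letters move forward 1 place in the alphabet: d, e, f, g, h, i → j.
Column c: alternating steps +1, −9, +1, −9, …; 31, 32, 23, 24, 15, 16 → 7.
Putting it together: 1331  j  7.

1331  j  7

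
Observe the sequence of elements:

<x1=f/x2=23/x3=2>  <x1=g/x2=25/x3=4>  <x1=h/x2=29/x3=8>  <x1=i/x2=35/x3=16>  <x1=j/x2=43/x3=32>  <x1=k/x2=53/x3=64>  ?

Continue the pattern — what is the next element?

<x1=l/x2=65/x3=128>

X1: letters move forward 1 place in the alphabet; f, g, h, i, j, k → l.
X2: differences are 2, 4, 6, … (increasing by 2 each time), so 23, 25, 29, 35, 43, 53 → 65.
X3: ×2 each step; 2, 4, 8, 16, 32, 64 → 128.
Putting it together: <x1=l/x2=65/x3=128>.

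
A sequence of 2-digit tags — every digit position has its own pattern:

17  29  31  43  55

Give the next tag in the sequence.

67

First digit: +1 each step, mod 10; 1, 2, 3, 4, 5 → 6.
Second digit: +2 each step, mod 10, so 7, 9, 1, 3, 5 → 7.
Combining the parts gives 67.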